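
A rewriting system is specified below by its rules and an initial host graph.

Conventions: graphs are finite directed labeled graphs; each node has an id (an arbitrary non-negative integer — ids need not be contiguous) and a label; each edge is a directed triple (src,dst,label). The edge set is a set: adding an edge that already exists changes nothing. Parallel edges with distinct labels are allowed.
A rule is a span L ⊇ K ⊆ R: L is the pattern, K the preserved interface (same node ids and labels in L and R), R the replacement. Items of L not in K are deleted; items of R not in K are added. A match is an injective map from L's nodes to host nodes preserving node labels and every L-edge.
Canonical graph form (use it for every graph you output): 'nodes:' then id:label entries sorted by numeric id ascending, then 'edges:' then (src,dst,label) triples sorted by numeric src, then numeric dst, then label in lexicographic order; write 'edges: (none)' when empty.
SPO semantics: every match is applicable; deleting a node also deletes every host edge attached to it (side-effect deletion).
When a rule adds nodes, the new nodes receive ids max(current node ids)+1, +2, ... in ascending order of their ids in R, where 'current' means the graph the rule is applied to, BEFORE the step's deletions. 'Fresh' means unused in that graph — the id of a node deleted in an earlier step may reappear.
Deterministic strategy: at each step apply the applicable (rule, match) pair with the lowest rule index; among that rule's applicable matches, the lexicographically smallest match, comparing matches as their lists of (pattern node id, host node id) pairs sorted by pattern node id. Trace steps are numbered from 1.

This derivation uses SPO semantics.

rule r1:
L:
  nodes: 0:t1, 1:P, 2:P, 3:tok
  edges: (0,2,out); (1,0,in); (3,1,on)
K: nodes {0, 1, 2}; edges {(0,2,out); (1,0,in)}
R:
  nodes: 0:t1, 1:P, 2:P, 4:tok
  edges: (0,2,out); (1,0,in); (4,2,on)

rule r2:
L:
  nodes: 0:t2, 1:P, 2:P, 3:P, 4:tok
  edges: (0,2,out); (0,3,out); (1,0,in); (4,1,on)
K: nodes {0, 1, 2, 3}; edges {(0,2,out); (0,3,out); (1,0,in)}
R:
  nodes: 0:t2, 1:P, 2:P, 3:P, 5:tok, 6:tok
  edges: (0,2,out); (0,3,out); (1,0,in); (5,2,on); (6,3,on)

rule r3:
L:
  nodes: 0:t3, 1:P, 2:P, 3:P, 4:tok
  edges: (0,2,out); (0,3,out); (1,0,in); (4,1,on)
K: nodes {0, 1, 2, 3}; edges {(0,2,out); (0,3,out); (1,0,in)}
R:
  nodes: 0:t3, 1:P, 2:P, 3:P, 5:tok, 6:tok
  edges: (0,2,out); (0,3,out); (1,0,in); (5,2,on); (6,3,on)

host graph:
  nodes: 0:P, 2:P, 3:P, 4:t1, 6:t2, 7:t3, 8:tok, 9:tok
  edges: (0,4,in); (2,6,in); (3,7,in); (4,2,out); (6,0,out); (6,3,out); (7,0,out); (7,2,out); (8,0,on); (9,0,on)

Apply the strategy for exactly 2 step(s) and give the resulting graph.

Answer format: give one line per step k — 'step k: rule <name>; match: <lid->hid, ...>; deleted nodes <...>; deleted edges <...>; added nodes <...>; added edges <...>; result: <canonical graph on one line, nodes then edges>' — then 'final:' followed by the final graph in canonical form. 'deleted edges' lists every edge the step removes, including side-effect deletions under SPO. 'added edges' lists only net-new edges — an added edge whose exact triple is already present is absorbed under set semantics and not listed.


step 1: rule r1; match: 0->4, 1->0, 2->2, 3->8; deleted nodes 8; deleted edges (8,0,on); added nodes 10; added edges (10,2,on); result: nodes: 0:P, 2:P, 3:P, 4:t1, 6:t2, 7:t3, 9:tok, 10:tok edges: (0,4,in); (2,6,in); (3,7,in); (4,2,out); (6,0,out); (6,3,out); (7,0,out); (7,2,out); (9,0,on); (10,2,on)
step 2: rule r1; match: 0->4, 1->0, 2->2, 3->9; deleted nodes 9; deleted edges (9,0,on); added nodes 11; added edges (11,2,on); result: nodes: 0:P, 2:P, 3:P, 4:t1, 6:t2, 7:t3, 10:tok, 11:tok edges: (0,4,in); (2,6,in); (3,7,in); (4,2,out); (6,0,out); (6,3,out); (7,0,out); (7,2,out); (10,2,on); (11,2,on)
final:
nodes: 0:P, 2:P, 3:P, 4:t1, 6:t2, 7:t3, 10:tok, 11:tok
edges: (0,4,in); (2,6,in); (3,7,in); (4,2,out); (6,0,out); (6,3,out); (7,0,out); (7,2,out); (10,2,on); (11,2,on)


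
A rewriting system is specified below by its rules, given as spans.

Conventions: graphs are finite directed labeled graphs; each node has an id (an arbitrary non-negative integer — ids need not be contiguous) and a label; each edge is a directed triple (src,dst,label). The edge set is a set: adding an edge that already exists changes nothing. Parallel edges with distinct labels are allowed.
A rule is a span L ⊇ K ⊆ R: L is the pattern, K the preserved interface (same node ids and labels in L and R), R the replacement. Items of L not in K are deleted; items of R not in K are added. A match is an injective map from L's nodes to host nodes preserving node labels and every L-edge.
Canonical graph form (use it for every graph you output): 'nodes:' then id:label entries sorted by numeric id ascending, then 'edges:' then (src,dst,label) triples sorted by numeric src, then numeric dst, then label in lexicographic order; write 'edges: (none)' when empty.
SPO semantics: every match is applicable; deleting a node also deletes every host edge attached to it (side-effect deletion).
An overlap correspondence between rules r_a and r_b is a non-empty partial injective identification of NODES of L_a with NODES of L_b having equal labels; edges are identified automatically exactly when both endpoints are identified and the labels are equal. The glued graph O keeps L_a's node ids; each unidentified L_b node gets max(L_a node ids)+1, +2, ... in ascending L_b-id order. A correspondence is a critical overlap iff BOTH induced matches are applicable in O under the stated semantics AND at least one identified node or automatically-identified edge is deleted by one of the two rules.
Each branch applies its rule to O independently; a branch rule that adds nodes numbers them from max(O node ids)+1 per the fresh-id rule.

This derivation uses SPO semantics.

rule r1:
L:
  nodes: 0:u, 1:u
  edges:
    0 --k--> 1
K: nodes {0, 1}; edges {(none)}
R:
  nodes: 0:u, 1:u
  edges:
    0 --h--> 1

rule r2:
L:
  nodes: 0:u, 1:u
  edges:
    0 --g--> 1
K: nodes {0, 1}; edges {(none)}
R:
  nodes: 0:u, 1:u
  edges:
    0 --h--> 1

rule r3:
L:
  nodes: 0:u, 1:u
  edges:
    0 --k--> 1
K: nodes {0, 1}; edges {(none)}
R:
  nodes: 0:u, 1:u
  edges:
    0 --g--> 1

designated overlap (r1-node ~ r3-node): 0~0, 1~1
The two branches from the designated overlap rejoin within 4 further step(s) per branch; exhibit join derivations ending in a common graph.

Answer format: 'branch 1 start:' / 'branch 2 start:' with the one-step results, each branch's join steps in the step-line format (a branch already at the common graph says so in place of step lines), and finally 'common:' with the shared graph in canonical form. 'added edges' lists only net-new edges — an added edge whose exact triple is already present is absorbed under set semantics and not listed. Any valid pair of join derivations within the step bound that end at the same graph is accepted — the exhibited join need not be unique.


branch 1 start:
nodes: 0:u, 1:u
edges: (0,1,h)
branch 2 start:
nodes: 0:u, 1:u
edges: (0,1,g)
branch 1: already at the common graph (0 steps)
branch 2 step 1: rule r2; match: 0->0, 1->1; deleted nodes (none); deleted edges (0,1,g); added nodes (none); added edges (0,1,h); result: nodes: 0:u, 1:u edges: (0,1,h)
common:
nodes: 0:u, 1:u
edges: (0,1,h)


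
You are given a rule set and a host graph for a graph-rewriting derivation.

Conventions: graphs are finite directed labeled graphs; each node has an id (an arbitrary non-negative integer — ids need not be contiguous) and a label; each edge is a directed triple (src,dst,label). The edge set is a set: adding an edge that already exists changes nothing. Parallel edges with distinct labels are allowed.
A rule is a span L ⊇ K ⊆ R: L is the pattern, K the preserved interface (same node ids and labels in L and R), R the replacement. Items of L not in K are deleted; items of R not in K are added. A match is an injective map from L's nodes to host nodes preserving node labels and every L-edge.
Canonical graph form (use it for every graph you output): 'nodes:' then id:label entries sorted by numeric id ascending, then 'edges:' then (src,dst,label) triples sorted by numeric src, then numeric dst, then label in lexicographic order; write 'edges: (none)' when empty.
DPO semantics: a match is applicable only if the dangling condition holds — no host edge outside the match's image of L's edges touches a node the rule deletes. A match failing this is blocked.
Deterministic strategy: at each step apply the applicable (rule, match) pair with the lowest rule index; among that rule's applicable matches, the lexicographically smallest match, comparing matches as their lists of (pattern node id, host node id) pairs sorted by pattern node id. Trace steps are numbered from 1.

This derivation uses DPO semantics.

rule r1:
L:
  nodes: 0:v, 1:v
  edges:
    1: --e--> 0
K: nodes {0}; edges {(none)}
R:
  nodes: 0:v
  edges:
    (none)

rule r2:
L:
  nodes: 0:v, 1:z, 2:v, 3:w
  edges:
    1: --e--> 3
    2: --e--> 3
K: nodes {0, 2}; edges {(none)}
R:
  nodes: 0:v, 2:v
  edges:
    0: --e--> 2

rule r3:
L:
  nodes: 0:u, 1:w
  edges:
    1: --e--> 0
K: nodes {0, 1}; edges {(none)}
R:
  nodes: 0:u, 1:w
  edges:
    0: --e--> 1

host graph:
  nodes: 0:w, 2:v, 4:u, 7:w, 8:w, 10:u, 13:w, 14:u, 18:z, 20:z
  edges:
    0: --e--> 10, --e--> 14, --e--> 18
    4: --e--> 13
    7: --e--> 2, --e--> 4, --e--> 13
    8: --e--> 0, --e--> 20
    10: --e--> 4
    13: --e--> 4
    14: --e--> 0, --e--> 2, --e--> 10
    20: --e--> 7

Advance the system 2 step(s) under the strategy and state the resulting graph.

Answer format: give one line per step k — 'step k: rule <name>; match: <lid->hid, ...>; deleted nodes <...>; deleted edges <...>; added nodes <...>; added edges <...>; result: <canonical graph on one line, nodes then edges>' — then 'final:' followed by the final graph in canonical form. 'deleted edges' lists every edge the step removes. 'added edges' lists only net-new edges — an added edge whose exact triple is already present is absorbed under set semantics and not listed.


step 1: rule r3; match: 0->4, 1->7; deleted nodes (none); deleted edges (7,4,e); added nodes (none); added edges (4,7,e); result: nodes: 0:w, 2:v, 4:u, 7:w, 8:w, 10:u, 13:w, 14:u, 18:z, 20:z edges: (0,10,e); (0,14,e); (0,18,e); (4,7,e); (4,13,e); (7,2,e); (7,13,e); (8,0,e); (8,20,e); (10,4,e); (13,4,e); (14,0,e); (14,2,e); (14,10,e); (20,7,e)
step 2: rule r3; match: 0->4, 1->13; deleted nodes (none); deleted edges (13,4,e); added nodes (none); added edges (none); result: nodes: 0:w, 2:v, 4:u, 7:w, 8:w, 10:u, 13:w, 14:u, 18:z, 20:z edges: (0,10,e); (0,14,e); (0,18,e); (4,7,e); (4,13,e); (7,2,e); (7,13,e); (8,0,e); (8,20,e); (10,4,e); (14,0,e); (14,2,e); (14,10,e); (20,7,e)
final:
nodes: 0:w, 2:v, 4:u, 7:w, 8:w, 10:u, 13:w, 14:u, 18:z, 20:z
edges: (0,10,e); (0,14,e); (0,18,e); (4,7,e); (4,13,e); (7,2,e); (7,13,e); (8,0,e); (8,20,e); (10,4,e); (14,0,e); (14,2,e); (14,10,e); (20,7,e)


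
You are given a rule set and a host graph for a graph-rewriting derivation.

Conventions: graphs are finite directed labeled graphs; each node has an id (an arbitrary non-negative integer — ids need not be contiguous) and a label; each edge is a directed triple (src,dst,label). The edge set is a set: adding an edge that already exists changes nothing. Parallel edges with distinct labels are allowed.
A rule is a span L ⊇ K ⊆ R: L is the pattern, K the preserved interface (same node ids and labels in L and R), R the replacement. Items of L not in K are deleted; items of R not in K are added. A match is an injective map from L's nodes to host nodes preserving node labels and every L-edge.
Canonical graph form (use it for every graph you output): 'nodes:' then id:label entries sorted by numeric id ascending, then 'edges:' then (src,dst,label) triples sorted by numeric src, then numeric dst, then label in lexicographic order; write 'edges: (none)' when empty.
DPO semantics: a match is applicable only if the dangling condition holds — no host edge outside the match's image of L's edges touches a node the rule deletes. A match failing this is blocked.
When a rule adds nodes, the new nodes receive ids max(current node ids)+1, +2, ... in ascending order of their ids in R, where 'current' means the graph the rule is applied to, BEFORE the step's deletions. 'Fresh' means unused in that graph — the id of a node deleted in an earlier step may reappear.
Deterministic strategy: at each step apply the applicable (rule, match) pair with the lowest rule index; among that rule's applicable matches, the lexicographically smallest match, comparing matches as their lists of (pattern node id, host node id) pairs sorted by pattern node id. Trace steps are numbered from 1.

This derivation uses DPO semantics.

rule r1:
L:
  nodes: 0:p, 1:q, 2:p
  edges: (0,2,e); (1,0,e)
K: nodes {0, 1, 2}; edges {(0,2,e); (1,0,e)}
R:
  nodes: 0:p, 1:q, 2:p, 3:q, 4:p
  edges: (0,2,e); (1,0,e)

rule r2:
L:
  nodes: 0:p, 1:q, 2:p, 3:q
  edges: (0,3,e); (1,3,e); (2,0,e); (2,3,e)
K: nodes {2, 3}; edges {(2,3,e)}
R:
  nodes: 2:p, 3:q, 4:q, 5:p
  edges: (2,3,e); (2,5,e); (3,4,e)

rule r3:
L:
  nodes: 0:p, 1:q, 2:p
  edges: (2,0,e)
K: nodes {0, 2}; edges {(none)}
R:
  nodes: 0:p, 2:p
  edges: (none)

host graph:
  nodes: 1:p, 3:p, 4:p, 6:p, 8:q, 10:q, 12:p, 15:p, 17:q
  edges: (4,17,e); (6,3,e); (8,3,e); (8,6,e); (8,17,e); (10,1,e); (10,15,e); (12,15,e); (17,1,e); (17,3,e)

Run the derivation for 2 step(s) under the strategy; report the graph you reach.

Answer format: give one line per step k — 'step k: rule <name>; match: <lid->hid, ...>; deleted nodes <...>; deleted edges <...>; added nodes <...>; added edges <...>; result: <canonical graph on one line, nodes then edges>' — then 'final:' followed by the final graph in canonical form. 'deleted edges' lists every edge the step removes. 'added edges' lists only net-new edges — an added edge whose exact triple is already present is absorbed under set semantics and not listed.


step 1: rule r1; match: 0->6, 1->8, 2->3; deleted nodes (none); deleted edges (none); added nodes 18, 19; added edges (none); result: nodes: 1:p, 3:p, 4:p, 6:p, 8:q, 10:q, 12:p, 15:p, 17:q, 18:q, 19:p edges: (4,17,e); (6,3,e); (8,3,e); (8,6,e); (8,17,e); (10,1,e); (10,15,e); (12,15,e); (17,1,e); (17,3,e)
step 2: rule r1; match: 0->6, 1->8, 2->3; deleted nodes (none); deleted edges (none); added nodes 20, 21; added edges (none); result: nodes: 1:p, 3:p, 4:p, 6:p, 8:q, 10:q, 12:p, 15:p, 17:q, 18:q, 19:p, 20:q, 21:p edges: (4,17,e); (6,3,e); (8,3,e); (8,6,e); (8,17,e); (10,1,e); (10,15,e); (12,15,e); (17,1,e); (17,3,e)
final:
nodes: 1:p, 3:p, 4:p, 6:p, 8:q, 10:q, 12:p, 15:p, 17:q, 18:q, 19:p, 20:q, 21:p
edges: (4,17,e); (6,3,e); (8,3,e); (8,6,e); (8,17,e); (10,1,e); (10,15,e); (12,15,e); (17,1,e); (17,3,e)


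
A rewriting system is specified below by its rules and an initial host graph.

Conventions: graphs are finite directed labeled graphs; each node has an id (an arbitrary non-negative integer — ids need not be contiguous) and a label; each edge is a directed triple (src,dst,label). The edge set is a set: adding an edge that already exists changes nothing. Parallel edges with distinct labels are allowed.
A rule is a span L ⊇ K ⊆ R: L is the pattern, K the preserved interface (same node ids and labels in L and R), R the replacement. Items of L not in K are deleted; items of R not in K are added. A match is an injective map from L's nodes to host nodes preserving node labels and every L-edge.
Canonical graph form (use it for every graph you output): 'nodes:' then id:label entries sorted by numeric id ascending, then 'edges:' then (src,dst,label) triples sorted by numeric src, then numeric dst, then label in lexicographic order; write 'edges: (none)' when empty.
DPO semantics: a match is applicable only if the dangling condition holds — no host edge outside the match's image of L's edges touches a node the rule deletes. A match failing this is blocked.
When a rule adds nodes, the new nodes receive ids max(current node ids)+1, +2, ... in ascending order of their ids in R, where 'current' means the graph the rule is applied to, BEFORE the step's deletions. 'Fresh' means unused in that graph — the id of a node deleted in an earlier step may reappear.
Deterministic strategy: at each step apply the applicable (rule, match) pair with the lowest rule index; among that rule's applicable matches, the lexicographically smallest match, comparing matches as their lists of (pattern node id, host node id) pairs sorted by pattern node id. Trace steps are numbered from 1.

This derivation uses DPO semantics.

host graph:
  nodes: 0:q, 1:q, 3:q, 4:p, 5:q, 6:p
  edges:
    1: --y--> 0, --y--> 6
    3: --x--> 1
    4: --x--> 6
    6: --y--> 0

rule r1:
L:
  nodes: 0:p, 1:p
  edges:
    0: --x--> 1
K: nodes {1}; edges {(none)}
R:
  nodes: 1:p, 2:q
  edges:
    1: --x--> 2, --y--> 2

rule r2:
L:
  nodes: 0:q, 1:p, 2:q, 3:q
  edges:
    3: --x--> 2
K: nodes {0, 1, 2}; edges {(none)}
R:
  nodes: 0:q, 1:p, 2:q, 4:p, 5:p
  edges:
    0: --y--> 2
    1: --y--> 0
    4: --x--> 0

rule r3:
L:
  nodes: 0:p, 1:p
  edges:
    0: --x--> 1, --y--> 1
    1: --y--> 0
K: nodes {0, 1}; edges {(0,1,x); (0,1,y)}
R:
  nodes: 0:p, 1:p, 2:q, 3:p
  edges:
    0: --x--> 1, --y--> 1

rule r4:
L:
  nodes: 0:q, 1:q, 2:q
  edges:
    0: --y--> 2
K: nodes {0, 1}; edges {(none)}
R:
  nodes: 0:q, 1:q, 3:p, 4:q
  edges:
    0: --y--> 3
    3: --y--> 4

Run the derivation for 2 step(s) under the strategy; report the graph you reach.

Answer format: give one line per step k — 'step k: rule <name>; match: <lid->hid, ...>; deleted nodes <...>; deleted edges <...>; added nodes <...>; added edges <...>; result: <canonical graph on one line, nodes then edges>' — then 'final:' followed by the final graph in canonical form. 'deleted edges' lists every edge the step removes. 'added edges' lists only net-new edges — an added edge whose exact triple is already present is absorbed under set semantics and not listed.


step 1: rule r1; match: 0->4, 1->6; deleted nodes 4; deleted edges (4,6,x); added nodes 7; added edges (6,7,x); (6,7,y); result: nodes: 0:q, 1:q, 3:q, 5:q, 6:p, 7:q edges: (1,0,y); (1,6,y); (3,1,x); (6,0,y); (6,7,x); (6,7,y)
step 2: rule r2; match: 0->0, 1->6, 2->1, 3->3; deleted nodes 3; deleted edges (3,1,x); added nodes 8, 9; added edges (0,1,y); (8,0,x); result: nodes: 0:q, 1:q, 5:q, 6:p, 7:q, 8:p, 9:p edges: (0,1,y); (1,0,y); (1,6,y); (6,0,y); (6,7,x); (6,7,y); (8,0,x)
final:
nodes: 0:q, 1:q, 5:q, 6:p, 7:q, 8:p, 9:p
edges: (0,1,y); (1,0,y); (1,6,y); (6,0,y); (6,7,x); (6,7,y); (8,0,x)


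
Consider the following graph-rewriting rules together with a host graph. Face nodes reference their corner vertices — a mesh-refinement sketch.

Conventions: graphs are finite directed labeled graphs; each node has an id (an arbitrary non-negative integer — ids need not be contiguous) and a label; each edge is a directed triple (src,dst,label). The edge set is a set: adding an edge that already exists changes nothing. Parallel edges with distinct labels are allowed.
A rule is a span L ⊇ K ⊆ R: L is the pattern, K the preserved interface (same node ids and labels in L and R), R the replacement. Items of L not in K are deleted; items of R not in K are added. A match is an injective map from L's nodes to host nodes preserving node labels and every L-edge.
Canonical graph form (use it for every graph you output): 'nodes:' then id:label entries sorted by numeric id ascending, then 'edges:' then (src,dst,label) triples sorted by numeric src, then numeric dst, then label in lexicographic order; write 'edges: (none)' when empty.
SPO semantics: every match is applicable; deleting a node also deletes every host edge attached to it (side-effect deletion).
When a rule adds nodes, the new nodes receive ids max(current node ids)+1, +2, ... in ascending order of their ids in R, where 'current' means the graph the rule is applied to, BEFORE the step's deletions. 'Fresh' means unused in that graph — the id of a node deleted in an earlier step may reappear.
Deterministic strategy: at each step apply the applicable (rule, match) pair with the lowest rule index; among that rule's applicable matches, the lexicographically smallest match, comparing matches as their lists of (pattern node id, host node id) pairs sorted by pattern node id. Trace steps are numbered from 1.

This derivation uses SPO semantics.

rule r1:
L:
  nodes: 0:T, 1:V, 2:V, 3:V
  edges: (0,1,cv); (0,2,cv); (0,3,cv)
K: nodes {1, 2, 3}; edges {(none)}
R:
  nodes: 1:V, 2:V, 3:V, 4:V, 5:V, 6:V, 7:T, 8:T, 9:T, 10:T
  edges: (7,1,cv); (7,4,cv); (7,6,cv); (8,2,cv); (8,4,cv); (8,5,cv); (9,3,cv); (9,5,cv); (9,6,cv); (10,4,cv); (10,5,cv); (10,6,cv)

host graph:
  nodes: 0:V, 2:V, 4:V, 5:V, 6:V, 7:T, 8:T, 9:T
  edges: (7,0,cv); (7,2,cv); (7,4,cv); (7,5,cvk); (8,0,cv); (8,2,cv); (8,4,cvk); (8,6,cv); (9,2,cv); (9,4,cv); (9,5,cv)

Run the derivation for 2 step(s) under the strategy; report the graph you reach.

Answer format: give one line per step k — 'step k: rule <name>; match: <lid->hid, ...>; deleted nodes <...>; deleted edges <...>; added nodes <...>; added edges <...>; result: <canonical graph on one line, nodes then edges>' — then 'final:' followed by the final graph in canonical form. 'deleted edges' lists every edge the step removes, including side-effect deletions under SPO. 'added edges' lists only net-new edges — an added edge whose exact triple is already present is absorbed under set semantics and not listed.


step 1: rule r1; match: 0->7, 1->0, 2->2, 3->4; deleted nodes 7; deleted edges (7,0,cv); (7,2,cv); (7,4,cv); (7,5,cvk); added nodes 10, 11, 12, 13, 14, 15, 16; added edges (13,0,cv); (13,10,cv); (13,12,cv); (14,2,cv); (14,10,cv); (14,11,cv); (15,4,cv); (15,11,cv); (15,12,cv); (16,10,cv); (16,11,cv); (16,12,cv); result: nodes: 0:V, 2:V, 4:V, 5:V, 6:V, 8:T, 9:T, 10:V, 11:V, 12:V, 13:T, 14:T, 15:T, 16:T edges: (8,0,cv); (8,2,cv); (8,4,cvk); (8,6,cv); (9,2,cv); (9,4,cv); (9,5,cv); (13,0,cv); (13,10,cv); (13,12,cv); (14,2,cv); (14,10,cv); (14,11,cv); (15,4,cv); (15,11,cv); (15,12,cv); (16,10,cv); (16,11,cv); (16,12,cv)
step 2: rule r1; match: 0->8, 1->0, 2->2, 3->6; deleted nodes 8; deleted edges (8,0,cv); (8,2,cv); (8,4,cvk); (8,6,cv); added nodes 17, 18, 19, 20, 21, 22, 23; added edges (20,0,cv); (20,17,cv); (20,19,cv); (21,2,cv); (21,17,cv); (21,18,cv); (22,6,cv); (22,18,cv); (22,19,cv); (23,17,cv); (23,18,cv); (23,19,cv); result: nodes: 0:V, 2:V, 4:V, 5:V, 6:V, 9:T, 10:V, 11:V, 12:V, 13:T, 14:T, 15:T, 16:T, 17:V, 18:V, 19:V, 20:T, 21:T, 22:T, 23:T edges: (9,2,cv); (9,4,cv); (9,5,cv); (13,0,cv); (13,10,cv); (13,12,cv); (14,2,cv); (14,10,cv); (14,11,cv); (15,4,cv); (15,11,cv); (15,12,cv); (16,10,cv); (16,11,cv); (16,12,cv); (20,0,cv); (20,17,cv); (20,19,cv); (21,2,cv); (21,17,cv); (21,18,cv); (22,6,cv); (22,18,cv); (22,19,cv); (23,17,cv); (23,18,cv); (23,19,cv)
final:
nodes: 0:V, 2:V, 4:V, 5:V, 6:V, 9:T, 10:V, 11:V, 12:V, 13:T, 14:T, 15:T, 16:T, 17:V, 18:V, 19:V, 20:T, 21:T, 22:T, 23:T
edges: (9,2,cv); (9,4,cv); (9,5,cv); (13,0,cv); (13,10,cv); (13,12,cv); (14,2,cv); (14,10,cv); (14,11,cv); (15,4,cv); (15,11,cv); (15,12,cv); (16,10,cv); (16,11,cv); (16,12,cv); (20,0,cv); (20,17,cv); (20,19,cv); (21,2,cv); (21,17,cv); (21,18,cv); (22,6,cv); (22,18,cv); (22,19,cv); (23,17,cv); (23,18,cv); (23,19,cv)


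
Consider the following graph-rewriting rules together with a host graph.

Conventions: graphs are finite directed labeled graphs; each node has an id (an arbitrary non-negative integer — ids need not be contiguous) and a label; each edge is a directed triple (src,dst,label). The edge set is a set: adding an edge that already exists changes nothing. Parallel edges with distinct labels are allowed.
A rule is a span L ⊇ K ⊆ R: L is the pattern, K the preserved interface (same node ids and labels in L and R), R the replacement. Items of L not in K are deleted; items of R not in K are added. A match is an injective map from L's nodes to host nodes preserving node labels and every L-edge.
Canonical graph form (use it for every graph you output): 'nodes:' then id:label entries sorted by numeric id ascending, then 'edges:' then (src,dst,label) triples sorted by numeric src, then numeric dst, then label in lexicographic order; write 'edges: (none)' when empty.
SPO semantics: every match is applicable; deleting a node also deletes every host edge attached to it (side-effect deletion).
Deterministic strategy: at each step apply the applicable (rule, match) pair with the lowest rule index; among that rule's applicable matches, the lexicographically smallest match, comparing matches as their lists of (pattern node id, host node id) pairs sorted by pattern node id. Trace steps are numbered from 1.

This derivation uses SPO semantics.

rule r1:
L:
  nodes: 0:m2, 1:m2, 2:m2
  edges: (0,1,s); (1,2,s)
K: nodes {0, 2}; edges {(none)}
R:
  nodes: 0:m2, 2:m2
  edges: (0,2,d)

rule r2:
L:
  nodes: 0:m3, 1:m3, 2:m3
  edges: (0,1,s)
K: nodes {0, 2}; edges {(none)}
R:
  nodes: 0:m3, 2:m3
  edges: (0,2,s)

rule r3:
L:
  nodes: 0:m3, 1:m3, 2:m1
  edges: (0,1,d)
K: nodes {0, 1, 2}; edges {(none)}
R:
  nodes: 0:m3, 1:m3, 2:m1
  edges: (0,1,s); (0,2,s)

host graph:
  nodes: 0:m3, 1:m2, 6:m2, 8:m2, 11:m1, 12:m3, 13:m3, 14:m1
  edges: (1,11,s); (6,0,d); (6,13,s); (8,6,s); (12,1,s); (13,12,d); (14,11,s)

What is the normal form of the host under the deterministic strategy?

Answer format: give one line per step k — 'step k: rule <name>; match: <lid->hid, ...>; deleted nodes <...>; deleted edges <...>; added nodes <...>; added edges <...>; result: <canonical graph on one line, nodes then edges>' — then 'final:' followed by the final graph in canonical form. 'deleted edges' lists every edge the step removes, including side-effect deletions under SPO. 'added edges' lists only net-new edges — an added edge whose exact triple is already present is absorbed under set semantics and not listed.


step 1: rule r3; match: 0->13, 1->12, 2->11; deleted nodes (none); deleted edges (13,12,d); added nodes (none); added edges (13,11,s); (13,12,s); result: nodes: 0:m3, 1:m2, 6:m2, 8:m2, 11:m1, 12:m3, 13:m3, 14:m1 edges: (1,11,s); (6,0,d); (6,13,s); (8,6,s); (12,1,s); (13,11,s); (13,12,s); (14,11,s)
step 2: rule r2; match: 0->13, 1->12, 2->0; deleted nodes 12; deleted edges (12,1,s); (13,12,s); added nodes (none); added edges (13,0,s); result: nodes: 0:m3, 1:m2, 6:m2, 8:m2, 11:m1, 13:m3, 14:m1 edges: (1,11,s); (6,0,d); (6,13,s); (8,6,s); (13,0,s); (13,11,s); (14,11,s)
final:
nodes: 0:m3, 1:m2, 6:m2, 8:m2, 11:m1, 13:m3, 14:m1
edges: (1,11,s); (6,0,d); (6,13,s); (8,6,s); (13,0,s); (13,11,s); (14,11,s)


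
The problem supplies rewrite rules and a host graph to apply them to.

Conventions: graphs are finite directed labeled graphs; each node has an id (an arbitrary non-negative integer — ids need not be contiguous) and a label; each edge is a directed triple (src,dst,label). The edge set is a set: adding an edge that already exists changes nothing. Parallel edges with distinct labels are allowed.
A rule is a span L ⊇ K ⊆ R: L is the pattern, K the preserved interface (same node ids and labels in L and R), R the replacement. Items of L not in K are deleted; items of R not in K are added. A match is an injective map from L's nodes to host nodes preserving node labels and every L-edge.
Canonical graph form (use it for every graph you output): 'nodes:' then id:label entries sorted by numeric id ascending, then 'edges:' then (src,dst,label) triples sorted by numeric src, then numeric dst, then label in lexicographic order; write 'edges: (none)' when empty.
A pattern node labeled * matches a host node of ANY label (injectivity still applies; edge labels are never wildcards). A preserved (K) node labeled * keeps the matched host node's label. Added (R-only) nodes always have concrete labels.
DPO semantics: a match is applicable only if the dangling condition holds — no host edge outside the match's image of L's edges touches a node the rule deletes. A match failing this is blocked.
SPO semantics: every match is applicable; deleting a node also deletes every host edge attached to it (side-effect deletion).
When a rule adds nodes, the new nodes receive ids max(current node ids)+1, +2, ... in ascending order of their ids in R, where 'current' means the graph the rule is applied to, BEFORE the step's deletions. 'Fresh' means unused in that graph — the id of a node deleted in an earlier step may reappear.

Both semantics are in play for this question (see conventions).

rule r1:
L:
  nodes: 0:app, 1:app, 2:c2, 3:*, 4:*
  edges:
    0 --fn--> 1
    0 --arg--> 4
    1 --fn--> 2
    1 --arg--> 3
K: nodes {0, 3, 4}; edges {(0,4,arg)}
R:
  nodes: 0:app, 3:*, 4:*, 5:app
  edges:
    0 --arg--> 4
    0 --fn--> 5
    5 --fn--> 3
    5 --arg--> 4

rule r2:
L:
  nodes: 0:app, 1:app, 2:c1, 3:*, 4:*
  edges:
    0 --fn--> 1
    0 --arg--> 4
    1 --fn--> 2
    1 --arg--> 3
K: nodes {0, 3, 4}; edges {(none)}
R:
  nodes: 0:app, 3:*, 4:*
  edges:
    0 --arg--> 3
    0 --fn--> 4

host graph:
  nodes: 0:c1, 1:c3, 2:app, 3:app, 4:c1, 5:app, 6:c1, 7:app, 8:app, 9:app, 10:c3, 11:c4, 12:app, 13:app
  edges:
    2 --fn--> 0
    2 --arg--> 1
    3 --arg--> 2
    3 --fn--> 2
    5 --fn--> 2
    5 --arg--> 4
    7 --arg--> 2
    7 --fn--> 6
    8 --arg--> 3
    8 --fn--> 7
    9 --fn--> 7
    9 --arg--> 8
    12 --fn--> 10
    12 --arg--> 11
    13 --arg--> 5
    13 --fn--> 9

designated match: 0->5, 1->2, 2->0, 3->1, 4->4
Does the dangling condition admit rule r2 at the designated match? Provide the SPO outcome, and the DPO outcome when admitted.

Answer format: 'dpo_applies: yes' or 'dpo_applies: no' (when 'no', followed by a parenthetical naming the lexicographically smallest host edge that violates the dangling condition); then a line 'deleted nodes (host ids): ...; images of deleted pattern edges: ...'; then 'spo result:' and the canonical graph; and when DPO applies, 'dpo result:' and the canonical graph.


dpo_applies: no
(the rule deletes node 2, which keeps host edge (3,2,arg) outside the match image — the dangling condition fails, DPO blocks; SPO proceeds and side-deletes such edges)
deleted nodes (host ids): 0, 2; images of deleted pattern edges: (2,0,fn); (2,1,arg); (5,2,fn); (5,4,arg)
spo result:
nodes: 1:c3, 3:app, 4:c1, 5:app, 6:c1, 7:app, 8:app, 9:app, 10:c3, 11:c4, 12:app, 13:app
edges: (5,1,arg); (5,4,fn); (7,6,fn); (8,3,arg); (8,7,fn); (9,7,fn); (9,8,arg); (12,10,fn); (12,11,arg); (13,5,arg); (13,9,fn)


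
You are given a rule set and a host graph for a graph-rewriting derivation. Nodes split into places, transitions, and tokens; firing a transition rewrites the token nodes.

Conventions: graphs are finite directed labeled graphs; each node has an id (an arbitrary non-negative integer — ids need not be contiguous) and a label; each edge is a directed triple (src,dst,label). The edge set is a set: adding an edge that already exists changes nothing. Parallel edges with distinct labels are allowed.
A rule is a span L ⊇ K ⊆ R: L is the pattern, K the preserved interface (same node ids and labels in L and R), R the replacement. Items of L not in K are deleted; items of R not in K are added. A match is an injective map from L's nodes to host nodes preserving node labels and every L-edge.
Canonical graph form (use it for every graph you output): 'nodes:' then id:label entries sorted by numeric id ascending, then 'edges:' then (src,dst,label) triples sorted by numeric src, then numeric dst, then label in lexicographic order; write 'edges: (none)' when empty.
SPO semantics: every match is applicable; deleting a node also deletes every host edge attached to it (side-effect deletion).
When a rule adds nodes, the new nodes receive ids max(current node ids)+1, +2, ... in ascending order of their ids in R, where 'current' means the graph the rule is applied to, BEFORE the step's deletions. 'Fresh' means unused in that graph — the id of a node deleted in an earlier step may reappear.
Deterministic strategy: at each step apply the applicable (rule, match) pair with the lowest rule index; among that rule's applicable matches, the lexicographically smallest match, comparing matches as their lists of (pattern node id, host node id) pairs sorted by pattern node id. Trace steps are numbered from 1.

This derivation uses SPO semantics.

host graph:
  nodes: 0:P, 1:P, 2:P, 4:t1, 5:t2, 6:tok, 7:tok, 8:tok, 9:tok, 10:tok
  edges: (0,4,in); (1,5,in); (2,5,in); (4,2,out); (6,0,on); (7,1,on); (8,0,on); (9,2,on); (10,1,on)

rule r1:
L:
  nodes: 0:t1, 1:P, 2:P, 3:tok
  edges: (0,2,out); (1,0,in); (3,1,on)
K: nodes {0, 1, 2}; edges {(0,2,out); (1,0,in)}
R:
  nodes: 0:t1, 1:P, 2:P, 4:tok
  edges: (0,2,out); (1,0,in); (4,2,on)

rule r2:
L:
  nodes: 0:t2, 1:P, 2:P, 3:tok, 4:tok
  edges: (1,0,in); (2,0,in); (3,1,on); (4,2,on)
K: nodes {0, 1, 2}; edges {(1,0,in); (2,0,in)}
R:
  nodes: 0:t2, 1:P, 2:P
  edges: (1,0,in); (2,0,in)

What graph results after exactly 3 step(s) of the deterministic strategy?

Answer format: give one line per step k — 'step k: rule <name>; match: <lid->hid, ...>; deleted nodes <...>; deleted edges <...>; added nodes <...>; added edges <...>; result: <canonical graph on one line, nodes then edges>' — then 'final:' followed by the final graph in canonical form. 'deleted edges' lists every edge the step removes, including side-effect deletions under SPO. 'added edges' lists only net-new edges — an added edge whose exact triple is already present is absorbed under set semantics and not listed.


step 1: rule r1; match: 0->4, 1->0, 2->2, 3->6; deleted nodes 6; deleted edges (6,0,on); added nodes 11; added edges (11,2,on); result: nodes: 0:P, 1:P, 2:P, 4:t1, 5:t2, 7:tok, 8:tok, 9:tok, 10:tok, 11:tok edges: (0,4,in); (1,5,in); (2,5,in); (4,2,out); (7,1,on); (8,0,on); (9,2,on); (10,1,on); (11,2,on)
step 2: rule r1; match: 0->4, 1->0, 2->2, 3->8; deleted nodes 8; deleted edges (8,0,on); added nodes 12; added edges (12,2,on); result: nodes: 0:P, 1:P, 2:P, 4:t1, 5:t2, 7:tok, 9:tok, 10:tok, 11:tok, 12:tok edges: (0,4,in); (1,5,in); (2,5,in); (4,2,out); (7,1,on); (9,2,on); (10,1,on); (11,2,on); (12,2,on)
step 3: rule r2; match: 0->5, 1->1, 2->2, 3->7, 4->9; deleted nodes 7, 9; deleted edges (7,1,on); (9,2,on); added nodes (none); added edges (none); result: nodes: 0:P, 1:P, 2:P, 4:t1, 5:t2, 10:tok, 11:tok, 12:tok edges: (0,4,in); (1,5,in); (2,5,in); (4,2,out); (10,1,on); (11,2,on); (12,2,on)
final:
nodes: 0:P, 1:P, 2:P, 4:t1, 5:t2, 10:tok, 11:tok, 12:tok
edges: (0,4,in); (1,5,in); (2,5,in); (4,2,out); (10,1,on); (11,2,on); (12,2,on)


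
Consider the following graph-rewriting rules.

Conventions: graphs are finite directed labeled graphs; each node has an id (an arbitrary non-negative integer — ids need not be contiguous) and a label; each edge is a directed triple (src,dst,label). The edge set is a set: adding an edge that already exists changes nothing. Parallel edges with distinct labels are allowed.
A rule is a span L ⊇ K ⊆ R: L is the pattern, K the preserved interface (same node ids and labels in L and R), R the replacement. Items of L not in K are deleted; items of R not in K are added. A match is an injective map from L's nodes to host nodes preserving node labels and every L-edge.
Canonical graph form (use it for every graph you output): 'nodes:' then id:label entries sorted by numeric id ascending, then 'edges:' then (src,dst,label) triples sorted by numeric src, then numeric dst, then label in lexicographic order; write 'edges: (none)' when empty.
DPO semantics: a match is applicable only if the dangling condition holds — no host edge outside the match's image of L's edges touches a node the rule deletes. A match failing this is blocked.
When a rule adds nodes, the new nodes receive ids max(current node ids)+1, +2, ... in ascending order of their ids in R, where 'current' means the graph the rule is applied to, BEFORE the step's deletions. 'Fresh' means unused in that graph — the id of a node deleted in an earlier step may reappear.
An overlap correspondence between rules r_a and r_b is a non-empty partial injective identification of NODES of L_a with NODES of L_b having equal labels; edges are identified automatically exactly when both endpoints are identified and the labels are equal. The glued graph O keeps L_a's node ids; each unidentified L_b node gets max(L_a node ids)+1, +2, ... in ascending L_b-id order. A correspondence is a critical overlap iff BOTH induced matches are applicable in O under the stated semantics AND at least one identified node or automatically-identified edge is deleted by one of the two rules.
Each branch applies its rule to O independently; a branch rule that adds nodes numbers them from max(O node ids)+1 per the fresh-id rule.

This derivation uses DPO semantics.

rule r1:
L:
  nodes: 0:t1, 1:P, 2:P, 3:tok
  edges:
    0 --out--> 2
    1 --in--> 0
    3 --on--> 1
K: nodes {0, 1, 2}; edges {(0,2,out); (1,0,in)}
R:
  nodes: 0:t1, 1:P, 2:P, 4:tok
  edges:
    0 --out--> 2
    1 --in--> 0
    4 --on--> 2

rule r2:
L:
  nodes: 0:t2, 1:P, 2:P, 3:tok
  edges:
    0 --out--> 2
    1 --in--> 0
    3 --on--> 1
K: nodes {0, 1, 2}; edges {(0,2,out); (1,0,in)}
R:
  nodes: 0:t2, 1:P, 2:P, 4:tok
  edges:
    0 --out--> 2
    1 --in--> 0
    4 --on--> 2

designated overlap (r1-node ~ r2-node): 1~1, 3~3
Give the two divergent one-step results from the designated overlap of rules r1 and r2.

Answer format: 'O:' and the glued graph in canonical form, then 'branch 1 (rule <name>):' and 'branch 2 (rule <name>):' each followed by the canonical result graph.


O:
nodes: 0:t1, 1:P, 2:P, 3:tok, 4:t2, 5:P
edges: (0,2,out); (1,0,in); (1,4,in); (3,1,on); (4,5,out)
branch 1 (rule r1):
nodes: 0:t1, 1:P, 2:P, 4:t2, 5:P, 6:tok
edges: (0,2,out); (1,0,in); (1,4,in); (4,5,out); (6,2,on)
branch 2 (rule r2):
nodes: 0:t1, 1:P, 2:P, 4:t2, 5:P, 6:tok
edges: (0,2,out); (1,0,in); (1,4,in); (4,5,out); (6,5,on)


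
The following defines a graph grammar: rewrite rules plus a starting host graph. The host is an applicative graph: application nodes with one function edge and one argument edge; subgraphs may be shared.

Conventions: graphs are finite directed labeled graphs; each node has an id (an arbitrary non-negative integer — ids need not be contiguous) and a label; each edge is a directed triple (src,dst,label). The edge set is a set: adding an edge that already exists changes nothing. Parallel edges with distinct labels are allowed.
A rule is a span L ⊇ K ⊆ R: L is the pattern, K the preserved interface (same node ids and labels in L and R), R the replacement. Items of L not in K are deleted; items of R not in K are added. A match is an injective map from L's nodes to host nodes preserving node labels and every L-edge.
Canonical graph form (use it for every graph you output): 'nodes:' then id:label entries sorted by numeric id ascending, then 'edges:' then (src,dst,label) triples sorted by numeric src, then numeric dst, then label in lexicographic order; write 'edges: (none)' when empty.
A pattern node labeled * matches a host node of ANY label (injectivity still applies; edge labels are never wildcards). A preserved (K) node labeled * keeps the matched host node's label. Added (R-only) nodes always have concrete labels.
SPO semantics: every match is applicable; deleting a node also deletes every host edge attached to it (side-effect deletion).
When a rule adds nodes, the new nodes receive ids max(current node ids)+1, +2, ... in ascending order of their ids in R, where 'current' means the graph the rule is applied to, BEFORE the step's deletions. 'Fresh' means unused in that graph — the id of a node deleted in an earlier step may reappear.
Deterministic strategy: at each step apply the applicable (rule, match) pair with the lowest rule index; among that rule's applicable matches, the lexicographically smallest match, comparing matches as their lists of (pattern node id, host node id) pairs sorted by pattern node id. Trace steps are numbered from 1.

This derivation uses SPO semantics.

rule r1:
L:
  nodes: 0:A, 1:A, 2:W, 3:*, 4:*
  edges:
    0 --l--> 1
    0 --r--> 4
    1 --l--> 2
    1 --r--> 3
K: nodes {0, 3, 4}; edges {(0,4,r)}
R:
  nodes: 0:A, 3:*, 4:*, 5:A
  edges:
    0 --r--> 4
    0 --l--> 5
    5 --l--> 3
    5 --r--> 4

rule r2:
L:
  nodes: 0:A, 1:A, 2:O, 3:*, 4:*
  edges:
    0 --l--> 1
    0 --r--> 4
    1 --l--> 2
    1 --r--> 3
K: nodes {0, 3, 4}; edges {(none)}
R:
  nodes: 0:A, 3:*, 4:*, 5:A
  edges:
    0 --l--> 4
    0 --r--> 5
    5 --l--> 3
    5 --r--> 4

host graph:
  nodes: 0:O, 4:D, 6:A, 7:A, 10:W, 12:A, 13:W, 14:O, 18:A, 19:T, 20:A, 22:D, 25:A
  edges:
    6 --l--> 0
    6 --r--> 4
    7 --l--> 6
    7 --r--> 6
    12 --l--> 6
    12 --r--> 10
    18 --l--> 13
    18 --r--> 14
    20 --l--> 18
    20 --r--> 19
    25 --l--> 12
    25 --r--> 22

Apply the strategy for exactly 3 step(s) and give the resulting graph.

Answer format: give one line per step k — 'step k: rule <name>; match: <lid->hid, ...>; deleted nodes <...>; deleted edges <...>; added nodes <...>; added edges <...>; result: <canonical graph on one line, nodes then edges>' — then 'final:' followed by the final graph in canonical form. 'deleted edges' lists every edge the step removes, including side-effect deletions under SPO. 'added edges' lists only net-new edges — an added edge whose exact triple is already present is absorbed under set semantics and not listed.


step 1: rule r1; match: 0->20, 1->18, 2->13, 3->14, 4->19; deleted nodes 13, 18; deleted edges (18,13,l); (18,14,r); (20,18,l); added nodes 26; added edges (20,26,l); (26,14,l); (26,19,r); result: nodes: 0:O, 4:D, 6:A, 7:A, 10:W, 12:A, 14:O, 19:T, 20:A, 22:D, 25:A, 26:A edges: (6,0,l); (6,4,r); (7,6,l); (7,6,r); (12,6,l); (12,10,r); (20,19,r); (20,26,l); (25,12,l); (25,22,r); (26,14,l); (26,19,r)
step 2: rule r2; match: 0->12, 1->6, 2->0, 3->4, 4->10; deleted nodes 0, 6; deleted edges (6,0,l); (6,4,r); (7,6,l); (7,6,r); (12,6,l); (12,10,r); added nodes 27; added edges (12,10,l); (12,27,r); (27,4,l); (27,10,r); result: nodes: 4:D, 7:A, 10:W, 12:A, 14:O, 19:T, 20:A, 22:D, 25:A, 26:A, 27:A edges: (12,10,l); (12,27,r); (20,19,r); (20,26,l); (25,12,l); (25,22,r); (26,14,l); (26,19,r); (27,4,l); (27,10,r)
step 3: rule r1; match: 0->25, 1->12, 2->10, 3->27, 4->22; deleted nodes 10, 12; deleted edges (12,10,l); (12,27,r); (25,12,l); (27,10,r); added nodes 28; added edges (25,28,l); (28,22,r); (28,27,l); result: nodes: 4:D, 7:A, 14:O, 19:T, 20:A, 22:D, 25:A, 26:A, 27:A, 28:A edges: (20,19,r); (20,26,l); (25,22,r); (25,28,l); (26,14,l); (26,19,r); (27,4,l); (28,22,r); (28,27,l)
final:
nodes: 4:D, 7:A, 14:O, 19:T, 20:A, 22:D, 25:A, 26:A, 27:A, 28:A
edges: (20,19,r); (20,26,l); (25,22,r); (25,28,l); (26,14,l); (26,19,r); (27,4,l); (28,22,r); (28,27,l)
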